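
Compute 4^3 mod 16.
Use repeated squaring. Binary(3) = 11. Walk through the bits of the exponent 3 left-to-right: at each bit after the leading one, square the running value, then multiply by 4 if the bit is 1 (always reducing mod 16):
  bit 1 = 1 (leading): start with 4.
  bit 2 = 1: square 4^2 = 16 ≡ 0; bit is 1, so multiply 0·4 = 0 (mod 16).
Final value: 4^3 ≡ 0 (mod 16).

Final answer: 0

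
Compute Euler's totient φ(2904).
φ(2904) = 880

φ is multiplicative, with φ(p^e) = p^e − p^(e−1). Factorise 2904 = 2^3 · 3 · 11^2. Then
  φ(2904) = (2^3 − 2^2) · (3 − 1) · (11^2 − 11^1) = 4 · 2 · 110 = 880.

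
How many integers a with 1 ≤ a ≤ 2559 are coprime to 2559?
The number of a ∈ {1, ..., 2559} with gcd(a, 2559) = 1 is by definition Euler's totient φ(2559). φ is multiplicative, with φ(p^e) = p^e − p^(e−1). Factorise 2559 = 3 · 853. Then
  φ(2559) = (3 − 1) · (853 − 1) = 2 · 852 = 1704.
So there are 1704 such integers.

Final answer: 1704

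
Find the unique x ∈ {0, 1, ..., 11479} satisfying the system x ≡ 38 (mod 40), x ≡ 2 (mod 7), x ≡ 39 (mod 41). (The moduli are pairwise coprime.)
x ≡ 3278 (mod 11480); the representative in [0, 11480) is 3278

The moduli 40, 7, 41 are pairwise coprime, so by the CRT there is a unique solution mod 40·7·41 = 11480.
Solve by successive substitution. Start with x ≡ 38 (mod 40).
  Combine with x ≡ 2 (mod 7): write x = 38 + 40·t and require 38 + 40·t ≡ 2 (mod 7), i.e. 40·t ≡ 2 − 38 ≡ 6 (mod 7). Since 40^(−1) ≡ 3 (mod 7) (40 ≡ 5 (mod 7)), t ≡ 3·6 ≡ 4 (mod 7). So x ≡ 38 + 40·4 = 198 (mod 280).
  Combine with x ≡ 39 (mod 41): write x = 198 + 280·t and require 198 + 280·t ≡ 39 (mod 41), i.e. 280·t ≡ 39 − 198 ≡ 5 (mod 41). Since 280^(−1) ≡ 35 (mod 41) (280 ≡ 34 (mod 41)), t ≡ 35·5 ≡ 11 (mod 41). So x ≡ 198 + 280·11 = 3278 (mod 11480).
Unique solution in [0, 11480): x = 3278.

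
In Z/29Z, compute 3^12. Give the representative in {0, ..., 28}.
Use repeated squaring. Binary(12) = 1100. Walk through the bits of the exponent 12 left-to-right: at each bit after the leading one, square the running value, then multiply by 3 if the bit is 1 (always reducing mod 29):
  bit 1 = 1 (leading): start with 3.
  bit 2 = 1: square 3^2 = 9; bit is 1, so multiply 9·3 = 27 (mod 29).
  bit 3 = 0: square 27^2 = 729 ≡ 4 (mod 29).
  bit 4 = 0: square 4^2 = 16 (mod 29).
Final value: 3^12 ≡ 16 (mod 29).

Final answer: 16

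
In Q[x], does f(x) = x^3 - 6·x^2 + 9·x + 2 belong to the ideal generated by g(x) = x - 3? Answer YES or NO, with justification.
In Q[x] the ideal (g) consists of all multiples of g, so f ∈ (g) iff g | f, i.e. iff the remainder of f on division by g is 0. Divide f by g (g is monic, so eliminate the leading term of the running remainder at each step):
  leading term x^3: subtract (x^2)·g(x) = x^3 - 3·x^2, leaving -3·x^2 + 9·x + 2
  leading term -3·x^2: subtract (-3·x)·g(x) = -3·x^2 + 9·x, leaving 2
The remainder r(x) = 2 ≠ 0 (and deg r < deg g), so g ∤ f, i.e. f ∉ (g).

Final answer: NO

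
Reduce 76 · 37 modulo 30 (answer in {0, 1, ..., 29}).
Reduce the factors first: 76 ≡ 16, 37 ≡ 7 (mod 30), so 76 · 37 ≡ 16 · 7 (mod 30). 16 · 7 = 112. Dividing by 30: 112 = 3·30 + 22. So (76 · 37) mod 30 = 22.

Final answer: 22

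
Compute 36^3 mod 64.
0

Use repeated squaring. Binary(3) = 11. Walk through the bits of the exponent 3 left-to-right: at each bit after the leading one, square the running value, then multiply by 36 if the bit is 1 (always reducing mod 64):
  bit 1 = 1 (leading): start with 36.
  bit 2 = 1: square 36^2 = 1296 ≡ 16; bit is 1, so multiply 16·36 = 576 ≡ 0 (mod 64).
Final value: 36^3 ≡ 0 (mod 64).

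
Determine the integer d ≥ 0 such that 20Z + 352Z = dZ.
In the PID Z, (a, b) is generated by gcd(a, b). Compute gcd(352, 20) with the extended Euclidean algorithm, tracking rows (r, s, t) with s·352 + t·20 = r:
  row A: (352, 1, 0)   [1·352 + 0·20 = 352]
  row B: (20, 0, 1)   [0·352 + 1·20 = 20]
  352 = 17·20 + 12   → row C = row A − 17·row B = (12, 1, −17)   [check: 1·352 − 17·20 = 12]
  20 = 1·12 + 8   → row D = row B − 1·row C = (8, −1, 18)   [check: −1·352 + 18·20 = 8]
  12 = 1·8 + 4   → row E = row C − 1·row D = (4, 2, −35)   [check: 2·352 − 35·20 = 4]
  8 = 2·4 + 0   → remainder 0, stop. gcd = 4 (last nonzero row E).
So gcd(20, 352) = 4, with Bézout identity 2·352 − 35·20 = 4. Containment (⊇): the Bézout identity exhibits 4 as an element of (20, 352), giving (4) ⊆ (20, 352). Containment (⊆): since 4 | 20 and 4 | 352 (20 = 4·5, 352 = 4·88), every Z-linear combination of 20 and 352 is divisible by 4, so (20, 352) ⊆ (4). Therefore (20, 352) = (4), d = 4.

Final answer: (20, 352) = (4); d = 4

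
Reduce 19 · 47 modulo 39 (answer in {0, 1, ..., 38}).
Reduce the factors first: 47 ≡ 8 (mod 39), so 19 · 47 ≡ 19 · 8 (mod 39). 19 · 8 = 152. Dividing by 39: 152 = 3·39 + 35. So (19 · 47) mod 39 = 35.

Final answer: 35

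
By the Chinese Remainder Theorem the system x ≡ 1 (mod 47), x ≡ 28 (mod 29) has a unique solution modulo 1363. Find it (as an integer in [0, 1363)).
The moduli 47, 29 are pairwise coprime, so by the CRT there is a unique solution mod 47·29 = 1363.
Solve by successive substitution. Start with x ≡ 1 (mod 47).
  Combine with x ≡ 28 (mod 29): write x = 1 + 47·t and require 1 + 47·t ≡ 28 (mod 29), i.e. 47·t ≡ 28 − 1 ≡ 27 (mod 29). Since 47^(−1) ≡ 21 (mod 29) (47 ≡ 18 (mod 29)), t ≡ 21·27 ≡ 16 (mod 29). So x ≡ 1 + 47·16 = 753 (mod 1363).
Unique solution in [0, 1363): x = 753.

Final answer: x ≡ 753 (mod 1363); the representative in [0, 1363) is 753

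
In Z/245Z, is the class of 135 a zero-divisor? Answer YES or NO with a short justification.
YES

gcd(135, 245) = 5 > 1, so 135 is not a unit in Z/245Z. In Z/nZ every nonzero non-unit is a zero-divisor: explicitly, take b = 245/gcd = 49 ≠ 0 (mod 245); then 135·49 = 6615 = 27·245, i.e. 135·49 ≡ 0 (mod 245). So 135 is a zero-divisor.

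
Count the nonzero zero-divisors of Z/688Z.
In Z/688Z each nonzero element is either a unit (gcd with 688 is 1) or a zero-divisor (gcd > 1). The number of units is φ(688): factorise 688 = 2^4 · 43, so φ(688) = (2^4 − 2^3) · (43 − 1) = 8 · 42 = 336. The nonzero elements number 688 − 1 = 687. Hence the nonzero zero-divisors number 687 − 336 = 351.

Final answer: Z/688Z has 351 nonzero zero-divisors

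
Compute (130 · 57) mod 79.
Reduce the factors first: 130 ≡ 51 (mod 79), so 130 · 57 ≡ 51 · 57 (mod 79). 51 · 57 = 2907. Dividing by 79: 2907 = 36·79 + 63. So (130 · 57) mod 79 = 63.

Final answer: 63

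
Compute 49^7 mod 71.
54

Use repeated squaring. Binary(7) = 111. Walk through the bits of the exponent 7 left-to-right: at each bit after the leading one, square the running value, then multiply by 49 if the bit is 1 (always reducing mod 71):
  bit 1 = 1 (leading): start with 49.
  bit 2 = 1: square 49^2 = 2401 ≡ 58; bit is 1, so multiply 58·49 = 2842 ≡ 2 (mod 71).
  bit 3 = 1: square 2^2 = 4; bit is 1, so multiply 4·49 = 196 ≡ 54 (mod 71).
Final value: 49^7 ≡ 54 (mod 71).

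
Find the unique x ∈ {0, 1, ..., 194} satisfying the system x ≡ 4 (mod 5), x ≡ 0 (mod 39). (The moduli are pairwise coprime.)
The moduli 5, 39 are pairwise coprime, so by the CRT there is a unique solution mod 5·39 = 195.
Solve by successive substitution. Start with x ≡ 4 (mod 5).
  Combine with x ≡ 0 (mod 39): write x = 4 + 5·t and require 4 + 5·t ≡ 0 (mod 39), i.e. 5·t ≡ 0 − 4 ≡ 35 (mod 39). Since 5^(−1) ≡ 8 (mod 39), t ≡ 8·35 ≡ 7 (mod 39). So x ≡ 4 + 5·7 = 39 (mod 195).
Unique solution in [0, 195): x = 39.

Final answer: x ≡ 39 (mod 195); the representative in [0, 195) is 39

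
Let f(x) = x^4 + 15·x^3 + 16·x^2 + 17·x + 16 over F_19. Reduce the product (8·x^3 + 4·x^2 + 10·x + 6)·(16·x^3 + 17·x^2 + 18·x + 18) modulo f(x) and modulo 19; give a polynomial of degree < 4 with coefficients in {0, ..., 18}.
a · b ≡ 16·x^2 + 18·x + 14 (mod f(x))

Multiply as integer polynomials: a · b = 128·x^6 + 200·x^5 + 372·x^4 + 482·x^3 + 354·x^2 + 288·x + 108. Reducing coefficients mod 19: a · b ≡ 14·x^6 + 10·x^5 + 11·x^4 + 7·x^3 + 12·x^2 + 3·x + 13. Now divide by f(x) = x^4 + 15·x^3 + 16·x^2 + 17·x + 16 in F_19[x], eliminating the leading term at each step:
  leading term 14·x^6: subtract (14·x^2)·f(x) = 14·x^6 + x^5 + 15·x^4 + 10·x^3 + 15·x^2, leaving 9·x^5 + 15·x^4 + 16·x^3 + 16·x^2 + 3·x + 13 (coefficients mod 19)
  leading term 9·x^5: subtract (9·x)·f(x) = 9·x^5 + 2·x^4 + 11·x^3 + x^2 + 11·x, leaving 13·x^4 + 5·x^3 + 15·x^2 + 11·x + 13 (coefficients mod 19)
  leading term 13·x^4: subtract (13)·f(x) = 13·x^4 + 5·x^3 + 18·x^2 + 12·x + 18, leaving 16·x^2 + 18·x + 14 (coefficients mod 19)
The degree is now < 4, so this is the remainder. Hence a · b ≡ 16·x^2 + 18·x + 14 in F_19[x]/(f).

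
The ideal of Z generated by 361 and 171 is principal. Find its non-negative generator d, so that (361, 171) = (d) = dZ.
(361, 171) = (19); d = 19

In the PID Z, (a, b) is generated by gcd(a, b). Compute gcd(361, 171) with the extended Euclidean algorithm, tracking rows (r, s, t) with s·361 + t·171 = r:
  row A: (361, 1, 0)   [1·361 + 0·171 = 361]
  row B: (171, 0, 1)   [0·361 + 1·171 = 171]
  361 = 2·171 + 19   → row C = row A − 2·row B = (19, 1, −2)   [check: 1·361 − 2·171 = 19]
  171 = 9·19 + 0   → remainder 0, stop. gcd = 19 (last nonzero row C).
So gcd(361, 171) = 19, with Bézout identity 1·361 − 2·171 = 19. Containment (⊇): the Bézout identity exhibits 19 as an element of (361, 171), giving (19) ⊆ (361, 171). Containment (⊆): since 19 | 361 and 19 | 171 (361 = 19·19, 171 = 19·9), every Z-linear combination of 361 and 171 is divisible by 19, so (361, 171) ⊆ (19). Therefore (361, 171) = (19), d = 19.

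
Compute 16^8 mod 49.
39

Use repeated squaring. Binary(8) = 1000. Walk through the bits of the exponent 8 left-to-right: at each bit after the leading one, square the running value, then multiply by 16 if the bit is 1 (always reducing mod 49):
  bit 1 = 1 (leading): start with 16.
  bit 2 = 0: square 16^2 = 256 ≡ 11 (mod 49).
  bit 3 = 0: square 11^2 = 121 ≡ 23 (mod 49).
  bit 4 = 0: square 23^2 = 529 ≡ 39 (mod 49).
Final value: 16^8 ≡ 39 (mod 49).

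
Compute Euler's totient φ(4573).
φ(4573) = 4288

φ is multiplicative, with φ(p^e) = p^e − p^(e−1). Factorise 4573 = 17 · 269. Then
  φ(4573) = (17 − 1) · (269 − 1) = 16 · 268 = 4288.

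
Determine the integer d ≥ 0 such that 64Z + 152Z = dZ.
(64, 152) = (8); d = 8

In the PID Z, (a, b) is generated by gcd(a, b). Compute gcd(152, 64) with the extended Euclidean algorithm, tracking rows (r, s, t) with s·152 + t·64 = r:
  row A: (152, 1, 0)   [1·152 + 0·64 = 152]
  row B: (64, 0, 1)   [0·152 + 1·64 = 64]
  152 = 2·64 + 24   → row C = row A − 2·row B = (24, 1, −2)   [check: 1·152 − 2·64 = 24]
  64 = 2·24 + 16   → row D = row B − 2·row C = (16, −2, 5)   [check: −2·152 + 5·64 = 16]
  24 = 1·16 + 8   → row E = row C − 1·row D = (8, 3, −7)   [check: 3·152 − 7·64 = 8]
  16 = 2·8 + 0   → remainder 0, stop. gcd = 8 (last nonzero row E).
So gcd(64, 152) = 8, with Bézout identity 3·152 − 7·64 = 8. Containment (⊇): the Bézout identity exhibits 8 as an element of (64, 152), giving (8) ⊆ (64, 152). Containment (⊆): since 8 | 64 and 8 | 152 (64 = 8·8, 152 = 8·19), every Z-linear combination of 64 and 152 is divisible by 8, so (64, 152) ⊆ (8). Therefore (64, 152) = (8), d = 8.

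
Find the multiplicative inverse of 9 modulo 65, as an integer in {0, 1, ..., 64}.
9^(−1) ≡ 29 (mod 65)

Apply the extended Euclidean algorithm to (65, 9), tracking rows (r, s, t) with s·65 + t·9 = r. Each division r_prev = q·r_cur + r_new produces the new row as (previous row) − q·(current row):
  row A: (65, 1, 0)   [1·65 + 0·9 = 65]
  row B: (9, 0, 1)   [0·65 + 1·9 = 9]
  65 = 7·9 + 2   → row C = row A − 7·row B = (2, 1, −7)   [check: 1·65 − 7·9 = 2]
  9 = 4·2 + 1   → row D = row B − 4·row C = (1, −4, 29)   [check: −4·65 + 29·9 = 1]
  2 = 2·1 + 0   → remainder 0, stop. gcd = 1 (last nonzero row D).
The gcd is 1, so 9 is invertible mod 65. The last nonzero row gives −4·65 + 29·9 = 1, so t = 29. So 9^(−1) ≡ 29 (mod 65). Verify: 9 · 29 = 261 ≡ 1 (mod 65). ✓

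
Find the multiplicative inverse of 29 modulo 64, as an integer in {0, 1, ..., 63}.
29^(−1) ≡ 53 (mod 64)

Apply the extended Euclidean algorithm to (64, 29), tracking rows (r, s, t) with s·64 + t·29 = r. Each division r_prev = q·r_cur + r_new produces the new row as (previous row) − q·(current row):
  row A: (64, 1, 0)   [1·64 + 0·29 = 64]
  row B: (29, 0, 1)   [0·64 + 1·29 = 29]
  64 = 2·29 + 6   → row C = row A − 2·row B = (6, 1, −2)   [check: 1·64 − 2·29 = 6]
  29 = 4·6 + 5   → row D = row B − 4·row C = (5, −4, 9)   [check: −4·64 + 9·29 = 5]
  6 = 1·5 + 1   → row E = row C − 1·row D = (1, 5, −11)   [check: 5·64 − 11·29 = 1]
  5 = 5·1 + 0   → remainder 0, stop. gcd = 1 (last nonzero row E).
The gcd is 1, so 29 is invertible mod 64. The last nonzero row gives 5·64 − 11·29 = 1, so t = −11. So 29^(−1) ≡ −11 ≡ 53 (mod 64). Verify: 29 · 53 = 1537 ≡ 1 (mod 64). ✓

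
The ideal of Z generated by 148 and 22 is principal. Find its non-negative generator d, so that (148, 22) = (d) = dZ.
In the PID Z, (a, b) is generated by gcd(a, b). Compute gcd(148, 22) with the extended Euclidean algorithm, tracking rows (r, s, t) with s·148 + t·22 = r:
  row A: (148, 1, 0)   [1·148 + 0·22 = 148]
  row B: (22, 0, 1)   [0·148 + 1·22 = 22]
  148 = 6·22 + 16   → row C = row A − 6·row B = (16, 1, −6)   [check: 1·148 − 6·22 = 16]
  22 = 1·16 + 6   → row D = row B − 1·row C = (6, −1, 7)   [check: −1·148 + 7·22 = 6]
  16 = 2·6 + 4   → row E = row C − 2·row D = (4, 3, −20)   [check: 3·148 − 20·22 = 4]
  6 = 1·4 + 2   → row F = row D − 1·row E = (2, −4, 27)   [check: −4·148 + 27·22 = 2]
  4 = 2·2 + 0   → remainder 0, stop. gcd = 2 (last nonzero row F).
So gcd(148, 22) = 2, with Bézout identity −4·148 + 27·22 = 2. Containment (⊇): the Bézout identity exhibits 2 as an element of (148, 22), giving (2) ⊆ (148, 22). Containment (⊆): since 2 | 148 and 2 | 22 (148 = 2·74, 22 = 2·11), every Z-linear combination of 148 and 22 is divisible by 2, so (148, 22) ⊆ (2). Therefore (148, 22) = (2), d = 2.

Final answer: (148, 22) = (2); d = 2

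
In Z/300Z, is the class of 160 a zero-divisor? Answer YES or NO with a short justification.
gcd(160, 300) = 20 > 1, so 160 is not a unit in Z/300Z. In Z/nZ every nonzero non-unit is a zero-divisor: explicitly, take b = 300/gcd = 15 ≠ 0 (mod 300); then 160·15 = 2400 = 8·300, i.e. 160·15 ≡ 0 (mod 300). So 160 is a zero-divisor.

Final answer: YES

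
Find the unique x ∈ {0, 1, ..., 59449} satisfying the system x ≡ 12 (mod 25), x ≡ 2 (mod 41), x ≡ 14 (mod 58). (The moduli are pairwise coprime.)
The moduli 25, 41, 58 are pairwise coprime, so by the CRT there is a unique solution mod 25·41·58 = 59450.
Solve by successive substitution. Start with x ≡ 12 (mod 25).
  Combine with x ≡ 2 (mod 41): write x = 12 + 25·t and require 12 + 25·t ≡ 2 (mod 41), i.e. 25·t ≡ 2 − 12 ≡ 31 (mod 41). Since 25^(−1) ≡ 23 (mod 41), t ≡ 23·31 ≡ 16 (mod 41). So x ≡ 12 + 25·16 = 412 (mod 1025).
  Combine with x ≡ 14 (mod 58): write x = 412 + 1025·t and require 412 + 1025·t ≡ 14 (mod 58), i.e. 1025·t ≡ 14 − 412 ≡ 8 (mod 58). Since 1025^(−1) ≡ 3 (mod 58) (1025 ≡ 39 (mod 58)), t ≡ 3·8 ≡ 24 (mod 58). So x ≡ 412 + 1025·24 = 25012 (mod 59450).
Unique solution in [0, 59450): x = 25012.

Final answer: x ≡ 25012 (mod 59450); the representative in [0, 59450) is 25012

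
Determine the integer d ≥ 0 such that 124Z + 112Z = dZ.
(124, 112) = (4); d = 4

In the PID Z, (a, b) is generated by gcd(a, b). Compute gcd(124, 112) with the extended Euclidean algorithm, tracking rows (r, s, t) with s·124 + t·112 = r:
  row A: (124, 1, 0)   [1·124 + 0·112 = 124]
  row B: (112, 0, 1)   [0·124 + 1·112 = 112]
  124 = 1·112 + 12   → row C = row A − 1·row B = (12, 1, −1)   [check: 1·124 − 1·112 = 12]
  112 = 9·12 + 4   → row D = row B − 9·row C = (4, −9, 10)   [check: −9·124 + 10·112 = 4]
  12 = 3·4 + 0   → remainder 0, stop. gcd = 4 (last nonzero row D).
So gcd(124, 112) = 4, with Bézout identity −9·124 + 10·112 = 4. Containment (⊇): the Bézout identity exhibits 4 as an element of (124, 112), giving (4) ⊆ (124, 112). Containment (⊆): since 4 | 124 and 4 | 112 (124 = 4·31, 112 = 4·28), every Z-linear combination of 124 and 112 is divisible by 4, so (124, 112) ⊆ (4). Therefore (124, 112) = (4), d = 4.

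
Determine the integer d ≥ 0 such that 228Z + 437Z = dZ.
In the PID Z, (a, b) is generated by gcd(a, b). Compute gcd(437, 228) with the extended Euclidean algorithm, tracking rows (r, s, t) with s·437 + t·228 = r:
  row A: (437, 1, 0)   [1·437 + 0·228 = 437]
  row B: (228, 0, 1)   [0·437 + 1·228 = 228]
  437 = 1·228 + 209   → row C = row A − 1·row B = (209, 1, −1)   [check: 1·437 − 1·228 = 209]
  228 = 1·209 + 19   → row D = row B − 1·row C = (19, −1, 2)   [check: −1·437 + 2·228 = 19]
  209 = 11·19 + 0   → remainder 0, stop. gcd = 19 (last nonzero row D).
So gcd(228, 437) = 19, with Bézout identity −1·437 + 2·228 = 19. Containment (⊇): the Bézout identity exhibits 19 as an element of (228, 437), giving (19) ⊆ (228, 437). Containment (⊆): since 19 | 228 and 19 | 437 (228 = 19·12, 437 = 19·23), every Z-linear combination of 228 and 437 is divisible by 19, so (228, 437) ⊆ (19). Therefore (228, 437) = (19), d = 19.

Final answer: (228, 437) = (19); d = 19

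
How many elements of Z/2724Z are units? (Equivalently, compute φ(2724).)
An element a ∈ Z/2724Z is a unit iff gcd(a, 2724) = 1, so the number of units is φ(2724). φ is multiplicative, with φ(p^e) = p^e − p^(e−1). Factorise 2724 = 2^2 · 3 · 227. Then
  φ(2724) = (2^2 − 2^1) · (3 − 1) · (227 − 1) = 2 · 2 · 226 = 904.

Final answer: Z/2724Z has φ(2724) = 904 units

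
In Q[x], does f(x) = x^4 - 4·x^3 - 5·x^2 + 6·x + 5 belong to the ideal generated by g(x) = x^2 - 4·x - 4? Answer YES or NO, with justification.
NO

In Q[x] the ideal (g) consists of all multiples of g, so f ∈ (g) iff g | f, i.e. iff the remainder of f on division by g is 0. Divide f by g (g is monic, so eliminate the leading term of the running remainder at each step):
  leading term x^4: subtract (x^2)·g(x) = x^4 - 4·x^3 - 4·x^2, leaving -x^2 + 6·x + 5
  leading term -x^2: subtract (-1)·g(x) = -x^2 + 4·x + 4, leaving 2·x + 1
The remainder r(x) = 2·x + 1 ≠ 0 (and deg r < deg g), so g ∤ f, i.e. f ∉ (g).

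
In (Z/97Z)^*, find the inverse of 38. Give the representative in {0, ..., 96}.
38^(−1) ≡ 23 (mod 97)

Apply the extended Euclidean algorithm to (97, 38), tracking rows (r, s, t) with s·97 + t·38 = r. Each division r_prev = q·r_cur + r_new produces the new row as (previous row) − q·(current row):
  row A: (97, 1, 0)   [1·97 + 0·38 = 97]
  row B: (38, 0, 1)   [0·97 + 1·38 = 38]
  97 = 2·38 + 21   → row C = row A − 2·row B = (21, 1, −2)   [check: 1·97 − 2·38 = 21]
  38 = 1·21 + 17   → row D = row B − 1·row C = (17, −1, 3)   [check: −1·97 + 3·38 = 17]
  21 = 1·17 + 4   → row E = row C − 1·row D = (4, 2, −5)   [check: 2·97 − 5·38 = 4]
  17 = 4·4 + 1   → row F = row D − 4·row E = (1, −9, 23)   [check: −9·97 + 23·38 = 1]
  4 = 4·1 + 0   → remainder 0, stop. gcd = 1 (last nonzero row F).
The gcd is 1, so 38 is invertible mod 97. The last nonzero row gives −9·97 + 23·38 = 1, so t = 23. So 38^(−1) ≡ 23 (mod 97). Verify: 38 · 23 = 874 ≡ 1 (mod 97). ✓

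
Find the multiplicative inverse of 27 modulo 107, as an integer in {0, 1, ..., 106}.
27^(−1) ≡ 4 (mod 107)

Apply the extended Euclidean algorithm to (107, 27), tracking rows (r, s, t) with s·107 + t·27 = r. Each division r_prev = q·r_cur + r_new produces the new row as (previous row) − q·(current row):
  row A: (107, 1, 0)   [1·107 + 0·27 = 107]
  row B: (27, 0, 1)   [0·107 + 1·27 = 27]
  107 = 3·27 + 26   → row C = row A − 3·row B = (26, 1, −3)   [check: 1·107 − 3·27 = 26]
  27 = 1·26 + 1   → row D = row B − 1·row C = (1, −1, 4)   [check: −1·107 + 4·27 = 1]
  26 = 26·1 + 0   → remainder 0, stop. gcd = 1 (last nonzero row D).
The gcd is 1, so 27 is invertible mod 107. The last nonzero row gives −1·107 + 4·27 = 1, so t = 4. So 27^(−1) ≡ 4 (mod 107). Verify: 27 · 4 = 108 ≡ 1 (mod 107). ✓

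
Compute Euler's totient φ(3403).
φ(3403) = 3280

φ is multiplicative, with φ(p^e) = p^e − p^(e−1). Factorise 3403 = 41 · 83. Then
  φ(3403) = (41 − 1) · (83 − 1) = 40 · 82 = 3280.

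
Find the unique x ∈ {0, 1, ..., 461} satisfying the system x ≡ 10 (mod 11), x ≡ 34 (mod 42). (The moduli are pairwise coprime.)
The moduli 11, 42 are pairwise coprime, so by the CRT there is a unique solution mod 11·42 = 462.
Solve by successive substitution. Start with x ≡ 10 (mod 11).
  Combine with x ≡ 34 (mod 42): write x = 10 + 11·t and require 10 + 11·t ≡ 34 (mod 42), i.e. 11·t ≡ 34 − 10 ≡ 24 (mod 42). Since 11^(−1) ≡ 23 (mod 42), t ≡ 23·24 ≡ 6 (mod 42). So x ≡ 10 + 11·6 = 76 (mod 462).
Unique solution in [0, 462): x = 76.

Final answer: x ≡ 76 (mod 462); the representative in [0, 462) is 76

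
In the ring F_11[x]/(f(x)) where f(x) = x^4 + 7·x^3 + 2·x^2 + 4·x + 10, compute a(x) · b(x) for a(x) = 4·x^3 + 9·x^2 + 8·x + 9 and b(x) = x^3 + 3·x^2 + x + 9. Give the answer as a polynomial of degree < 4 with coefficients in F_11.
Multiply as integer polynomials: a · b = 4·x^6 + 21·x^5 + 39·x^4 + 78·x^3 + 116·x^2 + 81·x + 81. Reducing coefficients mod 11: a · b ≡ 4·x^6 + 10·x^5 + 6·x^4 + x^3 + 6·x^2 + 4·x + 4. Now divide by f(x) = x^4 + 7·x^3 + 2·x^2 + 4·x + 10 in F_11[x], eliminating the leading term at each step:
  leading term 4·x^6: subtract (4·x^2)·f(x) = 4·x^6 + 6·x^5 + 8·x^4 + 5·x^3 + 7·x^2, leaving 4·x^5 + 9·x^4 + 7·x^3 + 10·x^2 + 4·x + 4 (coefficients mod 11)
  leading term 4·x^5: subtract (4·x)·f(x) = 4·x^5 + 6·x^4 + 8·x^3 + 5·x^2 + 7·x, leaving 3·x^4 + 10·x^3 + 5·x^2 + 8·x + 4 (coefficients mod 11)
  leading term 3·x^4: subtract (3)·f(x) = 3·x^4 + 10·x^3 + 6·x^2 + x + 8, leaving 10·x^2 + 7·x + 7 (coefficients mod 11)
The degree is now < 4, so this is the remainder. Hence a · b ≡ 10·x^2 + 7·x + 7 in F_11[x]/(f).

Final answer: a · b ≡ 10·x^2 + 7·x + 7 (mod f(x))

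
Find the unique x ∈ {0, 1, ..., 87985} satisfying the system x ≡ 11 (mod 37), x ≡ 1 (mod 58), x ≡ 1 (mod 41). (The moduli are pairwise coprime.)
x ≡ 2379 (mod 87986); the representative in [0, 87986) is 2379

The moduli 37, 58, 41 are pairwise coprime, so by the CRT there is a unique solution mod 37·58·41 = 87986.
Solve by successive substitution. Start with x ≡ 11 (mod 37).
  Combine with x ≡ 1 (mod 58): write x = 11 + 37·t and require 11 + 37·t ≡ 1 (mod 58), i.e. 37·t ≡ 1 − 11 ≡ 48 (mod 58). Since 37^(−1) ≡ 11 (mod 58), t ≡ 11·48 ≡ 6 (mod 58). So x ≡ 11 + 37·6 = 233 (mod 2146).
  Combine with x ≡ 1 (mod 41): write x = 233 + 2146·t and require 233 + 2146·t ≡ 1 (mod 41), i.e. 2146·t ≡ 1 − 233 ≡ 14 (mod 41). Since 2146^(−1) ≡ 3 (mod 41) (2146 ≡ 14 (mod 41)), t ≡ 3·14 ≡ 1 (mod 41). So x ≡ 233 + 2146·1 = 2379 (mod 87986).
Unique solution in [0, 87986): x = 2379.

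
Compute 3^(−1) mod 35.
3^(−1) ≡ 12 (mod 35)

Apply the extended Euclidean algorithm to (35, 3), tracking rows (r, s, t) with s·35 + t·3 = r. Each division r_prev = q·r_cur + r_new produces the new row as (previous row) − q·(current row):
  row A: (35, 1, 0)   [1·35 + 0·3 = 35]
  row B: (3, 0, 1)   [0·35 + 1·3 = 3]
  35 = 11·3 + 2   → row C = row A − 11·row B = (2, 1, −11)   [check: 1·35 − 11·3 = 2]
  3 = 1·2 + 1   → row D = row B − 1·row C = (1, −1, 12)   [check: −1·35 + 12·3 = 1]
  2 = 2·1 + 0   → remainder 0, stop. gcd = 1 (last nonzero row D).
The gcd is 1, so 3 is invertible mod 35. The last nonzero row gives −1·35 + 12·3 = 1, so t = 12. So 3^(−1) ≡ 12 (mod 35). Verify: 3 · 12 = 36 ≡ 1 (mod 35). ✓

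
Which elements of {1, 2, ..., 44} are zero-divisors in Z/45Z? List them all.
nonzero zero-divisors of Z/45Z = {3, 5, 6, 9, 10, 12, 15, 18, 20, 21, 24, 25, 27, 30, 33, 35, 36, 39, 40, 42}

An element a ∈ Z/45Z (with a ≠ 0) is a zero-divisor iff gcd(a, 45) > 1 (because a is a unit precisely when gcd(a, n) = 1, and in Z/nZ every nonzero, non-unit element is a zero-divisor). Scan a = 1, ..., 44 and keep those with gcd(a, 45) > 1:
  gcd(3, 45) = 3, gcd(5, 45) = 5, gcd(6, 45) = 3, gcd(9, 45) = 9, gcd(10, 45) = 5, gcd(12, 45) = 3, gcd(15, 45) = 15, gcd(18, 45) = 9, gcd(20, 45) = 5, gcd(21, 45) = 3, gcd(24, 45) = 3, gcd(25, 45) = 5, gcd(27, 45) = 9, gcd(30, 45) = 15, gcd(33, 45) = 3, gcd(35, 45) = 5, gcd(36, 45) = 9, gcd(39, 45) = 3, gcd(40, 45) = 5, gcd(42, 45) = 3.
All other a ∈ {1, ..., 44} have gcd(a, 45) = 1 and are units. So the nonzero zero-divisors are exactly the 20 values of a appearing in this scan.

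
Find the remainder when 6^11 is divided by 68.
Use repeated squaring. Binary(11) = 1011. Walk through the bits of the exponent 11 left-to-right: at each bit after the leading one, square the running value, then multiply by 6 if the bit is 1 (always reducing mod 68):
  bit 1 = 1 (leading): start with 6.
  bit 2 = 0: square 6^2 = 36 (mod 68).
  bit 3 = 1: square 36^2 = 1296 ≡ 4; bit is 1, so multiply 4·6 = 24 (mod 68).
  bit 4 = 1: square 24^2 = 576 ≡ 32; bit is 1, so multiply 32·6 = 192 ≡ 56 (mod 68).
Final value: 6^11 ≡ 56 (mod 68).

Final answer: 56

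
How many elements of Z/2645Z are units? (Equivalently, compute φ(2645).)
Z/2645Z has φ(2645) = 2024 units

An element a ∈ Z/2645Z is a unit iff gcd(a, 2645) = 1, so the number of units is φ(2645). φ is multiplicative, with φ(p^e) = p^e − p^(e−1). Factorise 2645 = 5 · 23^2. Then
  φ(2645) = (5 − 1) · (23^2 − 23^1) = 4 · 506 = 2024.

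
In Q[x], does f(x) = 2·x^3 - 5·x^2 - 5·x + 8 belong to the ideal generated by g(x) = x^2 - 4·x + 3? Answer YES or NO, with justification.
NO

In Q[x] the ideal (g) consists of all multiples of g, so f ∈ (g) iff g | f, i.e. iff the remainder of f on division by g is 0. Divide f by g (g is monic, so eliminate the leading term of the running remainder at each step):
  leading term 2·x^3: subtract (2·x)·g(x) = 2·x^3 - 8·x^2 + 6·x, leaving 3·x^2 - 11·x + 8
  leading term 3·x^2: subtract (3)·g(x) = 3·x^2 - 12·x + 9, leaving x - 1
The remainder r(x) = x - 1 ≠ 0 (and deg r < deg g), so g ∤ f, i.e. f ∉ (g).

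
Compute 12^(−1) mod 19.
Apply the extended Euclidean algorithm to (19, 12), tracking rows (r, s, t) with s·19 + t·12 = r. Each division r_prev = q·r_cur + r_new produces the new row as (previous row) − q·(current row):
  row A: (19, 1, 0)   [1·19 + 0·12 = 19]
  row B: (12, 0, 1)   [0·19 + 1·12 = 12]
  19 = 1·12 + 7   → row C = row A − 1·row B = (7, 1, −1)   [check: 1·19 − 1·12 = 7]
  12 = 1·7 + 5   → row D = row B − 1·row C = (5, −1, 2)   [check: −1·19 + 2·12 = 5]
  7 = 1·5 + 2   → row E = row C − 1·row D = (2, 2, −3)   [check: 2·19 − 3·12 = 2]
  5 = 2·2 + 1   → row F = row D − 2·row E = (1, −5, 8)   [check: −5·19 + 8·12 = 1]
  2 = 2·1 + 0   → remainder 0, stop. gcd = 1 (last nonzero row F).
The gcd is 1, so 12 is invertible mod 19. The last nonzero row gives −5·19 + 8·12 = 1, so t = 8. So 12^(−1) ≡ 8 (mod 19). Verify: 12 · 8 = 96 ≡ 1 (mod 19). ✓

Final answer: 12^(−1) ≡ 8 (mod 19)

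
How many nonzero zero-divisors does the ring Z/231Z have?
Z/231Z has 110 nonzero zero-divisors

In Z/231Z each nonzero element is either a unit (gcd with 231 is 1) or a zero-divisor (gcd > 1). The number of units is φ(231): factorise 231 = 3 · 7 · 11, so φ(231) = (3 − 1) · (7 − 1) · (11 − 1) = 2 · 6 · 10 = 120. The nonzero elements number 231 − 1 = 230. Hence the nonzero zero-divisors number 230 − 120 = 110.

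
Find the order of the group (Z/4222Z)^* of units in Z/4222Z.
|(Z/4222Z)^*| = 2110

(Z/4222Z)^* consists of the classes a with gcd(a, 4222) = 1, so its order is φ(4222). φ is multiplicative, with φ(p^e) = p^e − p^(e−1). Factorise 4222 = 2 · 2111. Then
  φ(4222) = (2 − 1) · (2111 − 1) = 1 · 2110 = 2110.
Thus |(Z/4222Z)^*| = 2110.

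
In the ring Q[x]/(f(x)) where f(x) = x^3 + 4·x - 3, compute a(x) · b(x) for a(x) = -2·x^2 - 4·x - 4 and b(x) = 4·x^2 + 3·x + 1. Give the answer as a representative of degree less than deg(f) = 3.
a · b ≡ 2·x^2 + 48·x - 70 (mod f(x))

First multiply in Q[x] without reducing: a · b = -8·x^4 - 22·x^3 - 30·x^2 - 16·x - 4. Now divide by f(x) = x^3 + 4·x - 3, eliminating the leading term at each step:
  leading term -8·x^4: subtract (-8·x)·f(x) = -8·x^4 - 32·x^2 + 24·x, leaving -22·x^3 + 2·x^2 - 40·x - 4
  leading term -22·x^3: subtract (-22)·f(x) = -22·x^3 - 88·x + 66, leaving 2·x^2 + 48·x - 70
The degree is now < 3, so this is the remainder. Hence a · b ≡ 2·x^2 + 48·x - 70 in Q[x]/(f).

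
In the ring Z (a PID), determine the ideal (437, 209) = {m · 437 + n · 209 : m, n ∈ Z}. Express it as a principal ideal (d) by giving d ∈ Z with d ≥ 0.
(437, 209) = (19); d = 19

In the PID Z, (a, b) is generated by gcd(a, b). Compute gcd(437, 209) with the extended Euclidean algorithm, tracking rows (r, s, t) with s·437 + t·209 = r:
  row A: (437, 1, 0)   [1·437 + 0·209 = 437]
  row B: (209, 0, 1)   [0·437 + 1·209 = 209]
  437 = 2·209 + 19   → row C = row A − 2·row B = (19, 1, −2)   [check: 1·437 − 2·209 = 19]
  209 = 11·19 + 0   → remainder 0, stop. gcd = 19 (last nonzero row C).
So gcd(437, 209) = 19, with Bézout identity 1·437 − 2·209 = 19. Containment (⊇): the Bézout identity exhibits 19 as an element of (437, 209), giving (19) ⊆ (437, 209). Containment (⊆): since 19 | 437 and 19 | 209 (437 = 19·23, 209 = 19·11), every Z-linear combination of 437 and 209 is divisible by 19, so (437, 209) ⊆ (19). Therefore (437, 209) = (19), d = 19.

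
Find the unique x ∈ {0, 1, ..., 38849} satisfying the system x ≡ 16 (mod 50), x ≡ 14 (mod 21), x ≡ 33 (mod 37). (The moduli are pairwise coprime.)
x ≡ 24416 (mod 38850); the representative in [0, 38850) is 24416

The moduli 50, 21, 37 are pairwise coprime, so by the CRT there is a unique solution mod 50·21·37 = 38850.
Solve by successive substitution. Start with x ≡ 16 (mod 50).
  Combine with x ≡ 14 (mod 21): write x = 16 + 50·t and require 16 + 50·t ≡ 14 (mod 21), i.e. 50·t ≡ 14 − 16 ≡ 19 (mod 21). Since 50^(−1) ≡ 8 (mod 21) (50 ≡ 8 (mod 21)), t ≡ 8·19 ≡ 5 (mod 21). So x ≡ 16 + 50·5 = 266 (mod 1050).
  Combine with x ≡ 33 (mod 37): write x = 266 + 1050·t and require 266 + 1050·t ≡ 33 (mod 37), i.e. 1050·t ≡ 33 − 266 ≡ 26 (mod 37). Since 1050^(−1) ≡ 8 (mod 37) (1050 ≡ 14 (mod 37)), t ≡ 8·26 ≡ 23 (mod 37). So x ≡ 266 + 1050·23 = 24416 (mod 38850).
Unique solution in [0, 38850): x = 24416.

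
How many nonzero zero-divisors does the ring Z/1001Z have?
In Z/1001Z each nonzero element is either a unit (gcd with 1001 is 1) or a zero-divisor (gcd > 1). The number of units is φ(1001): factorise 1001 = 7 · 11 · 13, so φ(1001) = (7 − 1) · (11 − 1) · (13 − 1) = 6 · 10 · 12 = 720. The nonzero elements number 1001 − 1 = 1000. Hence the nonzero zero-divisors number 1000 − 720 = 280.

Final answer: Z/1001Z has 280 nonzero zero-divisors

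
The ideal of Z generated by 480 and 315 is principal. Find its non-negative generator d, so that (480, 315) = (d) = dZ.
In the PID Z, (a, b) is generated by gcd(a, b). Compute gcd(480, 315) with the extended Euclidean algorithm, tracking rows (r, s, t) with s·480 + t·315 = r:
  row A: (480, 1, 0)   [1·480 + 0·315 = 480]
  row B: (315, 0, 1)   [0·480 + 1·315 = 315]
  480 = 1·315 + 165   → row C = row A − 1·row B = (165, 1, −1)   [check: 1·480 − 1·315 = 165]
  315 = 1·165 + 150   → row D = row B − 1·row C = (150, −1, 2)   [check: −1·480 + 2·315 = 150]
  165 = 1·150 + 15   → row E = row C − 1·row D = (15, 2, −3)   [check: 2·480 − 3·315 = 15]
  150 = 10·15 + 0   → remainder 0, stop. gcd = 15 (last nonzero row E).
So gcd(480, 315) = 15, with Bézout identity 2·480 − 3·315 = 15. Containment (⊇): the Bézout identity exhibits 15 as an element of (480, 315), giving (15) ⊆ (480, 315). Containment (⊆): since 15 | 480 and 15 | 315 (480 = 15·32, 315 = 15·21), every Z-linear combination of 480 and 315 is divisible by 15, so (480, 315) ⊆ (15). Therefore (480, 315) = (15), d = 15.

Final answer: (480, 315) = (15); d = 15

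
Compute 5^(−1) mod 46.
5^(−1) ≡ 37 (mod 46)

Apply the extended Euclidean algorithm to (46, 5), tracking rows (r, s, t) with s·46 + t·5 = r. Each division r_prev = q·r_cur + r_new produces the new row as (previous row) − q·(current row):
  row A: (46, 1, 0)   [1·46 + 0·5 = 46]
  row B: (5, 0, 1)   [0·46 + 1·5 = 5]
  46 = 9·5 + 1   → row C = row A − 9·row B = (1, 1, −9)   [check: 1·46 − 9·5 = 1]
  5 = 5·1 + 0   → remainder 0, stop. gcd = 1 (last nonzero row C).
The gcd is 1, so 5 is invertible mod 46. The last nonzero row gives 1·46 − 9·5 = 1, so t = −9. So 5^(−1) ≡ −9 ≡ 37 (mod 46). Verify: 5 · 37 = 185 ≡ 1 (mod 46). ✓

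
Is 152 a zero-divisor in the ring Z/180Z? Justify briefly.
YES

gcd(152, 180) = 4 > 1, so 152 is not a unit in Z/180Z. In Z/nZ every nonzero non-unit is a zero-divisor: explicitly, take b = 180/gcd = 45 ≠ 0 (mod 180); then 152·45 = 6840 = 38·180, i.e. 152·45 ≡ 0 (mod 180). So 152 is a zero-divisor.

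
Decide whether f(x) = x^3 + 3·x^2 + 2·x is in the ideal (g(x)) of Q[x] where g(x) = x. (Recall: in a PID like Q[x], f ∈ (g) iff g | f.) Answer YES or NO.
YES

In Q[x] the ideal (g) consists of all multiples of g, so f ∈ (g) iff g | f, i.e. iff the remainder of f on division by g is 0. Divide f by g (g is monic, so eliminate the leading term of the running remainder at each step):
  leading term x^3: subtract (x^2)·g(x) = x^3, leaving 3·x^2 + 2·x
  leading term 3·x^2: subtract (3·x)·g(x) = 3·x^2, leaving 2·x
  leading term 2·x: subtract (2)·g(x) = 2·x, leaving 0
The remainder is 0, so f(x) = g(x) · h(x) with h(x) = x^2 + 3·x + 2. Hence g | f, i.e. f ∈ (g).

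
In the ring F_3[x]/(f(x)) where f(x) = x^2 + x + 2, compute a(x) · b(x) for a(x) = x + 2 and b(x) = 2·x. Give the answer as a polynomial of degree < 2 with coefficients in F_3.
a · b ≡ 2·x + 2 (mod f(x))

Multiply as integer polynomials: a · b = 2·x^2 + 4·x. Reducing coefficients mod 3: a · b ≡ 2·x^2 + x. Now divide by f(x) = x^2 + x + 2 in F_3[x], eliminating the leading term at each step:
  leading term 2·x^2: subtract (2)·f(x) = 2·x^2 + 2·x + 1, leaving 2·x + 2 (coefficients mod 3)
The degree is now < 2, so this is the remainder. Hence a · b ≡ 2·x + 2 in F_3[x]/(f).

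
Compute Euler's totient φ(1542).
φ is multiplicative, with φ(p^e) = p^e − p^(e−1). Factorise 1542 = 2 · 3 · 257. Then
  φ(1542) = (2 − 1) · (3 − 1) · (257 − 1) = 1 · 2 · 256 = 512.

Final answer: φ(1542) = 512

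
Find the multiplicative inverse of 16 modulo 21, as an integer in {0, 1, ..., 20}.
16^(−1) ≡ 4 (mod 21)

Apply the extended Euclidean algorithm to (21, 16), tracking rows (r, s, t) with s·21 + t·16 = r. Each division r_prev = q·r_cur + r_new produces the new row as (previous row) − q·(current row):
  row A: (21, 1, 0)   [1·21 + 0·16 = 21]
  row B: (16, 0, 1)   [0·21 + 1·16 = 16]
  21 = 1·16 + 5   → row C = row A − 1·row B = (5, 1, −1)   [check: 1·21 − 1·16 = 5]
  16 = 3·5 + 1   → row D = row B − 3·row C = (1, −3, 4)   [check: −3·21 + 4·16 = 1]
  5 = 5·1 + 0   → remainder 0, stop. gcd = 1 (last nonzero row D).
The gcd is 1, so 16 is invertible mod 21. The last nonzero row gives −3·21 + 4·16 = 1, so t = 4. So 16^(−1) ≡ 4 (mod 21). Verify: 16 · 4 = 64 ≡ 1 (mod 21). ✓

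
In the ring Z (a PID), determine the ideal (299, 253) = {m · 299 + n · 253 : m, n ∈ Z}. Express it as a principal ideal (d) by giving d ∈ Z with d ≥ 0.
In the PID Z, (a, b) is generated by gcd(a, b). Compute gcd(299, 253) with the extended Euclidean algorithm, tracking rows (r, s, t) with s·299 + t·253 = r:
  row A: (299, 1, 0)   [1·299 + 0·253 = 299]
  row B: (253, 0, 1)   [0·299 + 1·253 = 253]
  299 = 1·253 + 46   → row C = row A − 1·row B = (46, 1, −1)   [check: 1·299 − 1·253 = 46]
  253 = 5·46 + 23   → row D = row B − 5·row C = (23, −5, 6)   [check: −5·299 + 6·253 = 23]
  46 = 2·23 + 0   → remainder 0, stop. gcd = 23 (last nonzero row D).
So gcd(299, 253) = 23, with Bézout identity −5·299 + 6·253 = 23. Containment (⊇): the Bézout identity exhibits 23 as an element of (299, 253), giving (23) ⊆ (299, 253). Containment (⊆): since 23 | 299 and 23 | 253 (299 = 23·13, 253 = 23·11), every Z-linear combination of 299 and 253 is divisible by 23, so (299, 253) ⊆ (23). Therefore (299, 253) = (23), d = 23.

Final answer: (299, 253) = (23); d = 23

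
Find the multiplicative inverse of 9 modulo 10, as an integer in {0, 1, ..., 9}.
9^(−1) ≡ 9 (mod 10)

Apply the extended Euclidean algorithm to (10, 9), tracking rows (r, s, t) with s·10 + t·9 = r. Each division r_prev = q·r_cur + r_new produces the new row as (previous row) − q·(current row):
  row A: (10, 1, 0)   [1·10 + 0·9 = 10]
  row B: (9, 0, 1)   [0·10 + 1·9 = 9]
  10 = 1·9 + 1   → row C = row A − 1·row B = (1, 1, −1)   [check: 1·10 − 1·9 = 1]
  9 = 9·1 + 0   → remainder 0, stop. gcd = 1 (last nonzero row C).
The gcd is 1, so 9 is invertible mod 10. The last nonzero row gives 1·10 − 1·9 = 1, so t = −1. So 9^(−1) ≡ −1 ≡ 9 (mod 10). Verify: 9 · 9 = 81 ≡ 1 (mod 10). ✓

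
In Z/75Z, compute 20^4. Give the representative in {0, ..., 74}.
Use repeated squaring. Binary(4) = 100. Walk through the bits of the exponent 4 left-to-right: at each bit after the leading one, square the running value, then multiply by 20 if the bit is 1 (always reducing mod 75):
  bit 1 = 1 (leading): start with 20.
  bit 2 = 0: square 20^2 = 400 ≡ 25 (mod 75).
  bit 3 = 0: square 25^2 = 625 ≡ 25 (mod 75).
Final value: 20^4 ≡ 25 (mod 75).

Final answer: 25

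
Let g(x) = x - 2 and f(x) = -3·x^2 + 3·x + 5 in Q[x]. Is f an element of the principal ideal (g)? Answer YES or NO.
NO

In Q[x] the ideal (g) consists of all multiples of g, so f ∈ (g) iff g | f, i.e. iff the remainder of f on division by g is 0. Divide f by g (g is monic, so eliminate the leading term of the running remainder at each step):
  leading term -3·x^2: subtract (-3·x)·g(x) = -3·x^2 + 6·x, leaving 5 - 3·x
  leading term -3·x: subtract (-3)·g(x) = 6 - 3·x, leaving -1
The remainder r(x) = -1 ≠ 0 (and deg r < deg g), so g ∤ f, i.e. f ∉ (g).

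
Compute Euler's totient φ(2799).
φ is multiplicative, with φ(p^e) = p^e − p^(e−1). Factorise 2799 = 3^2 · 311. Then
  φ(2799) = (3^2 − 3^1) · (311 − 1) = 6 · 310 = 1860.

Final answer: φ(2799) = 1860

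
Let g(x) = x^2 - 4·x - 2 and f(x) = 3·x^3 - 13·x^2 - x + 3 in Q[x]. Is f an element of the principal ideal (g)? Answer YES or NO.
In Q[x] the ideal (g) consists of all multiples of g, so f ∈ (g) iff g | f, i.e. iff the remainder of f on division by g is 0. Divide f by g (g is monic, so eliminate the leading term of the running remainder at each step):
  leading term 3·x^3: subtract (3·x)·g(x) = 3·x^3 - 12·x^2 - 6·x, leaving -x^2 + 5·x + 3
  leading term -x^2: subtract (-1)·g(x) = -x^2 + 4·x + 2, leaving x + 1
The remainder r(x) = x + 1 ≠ 0 (and deg r < deg g), so g ∤ f, i.e. f ∉ (g).

Final answer: NO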